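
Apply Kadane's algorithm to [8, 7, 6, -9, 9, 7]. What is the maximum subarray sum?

Using Kadane's algorithm on [8, 7, 6, -9, 9, 7]:

Scanning through the array:
Position 1 (value 7): max_ending_here = 15, max_so_far = 15
Position 2 (value 6): max_ending_here = 21, max_so_far = 21
Position 3 (value -9): max_ending_here = 12, max_so_far = 21
Position 4 (value 9): max_ending_here = 21, max_so_far = 21
Position 5 (value 7): max_ending_here = 28, max_so_far = 28

Maximum subarray: [8, 7, 6, -9, 9, 7]
Maximum sum: 28

The maximum subarray is [8, 7, 6, -9, 9, 7] with sum 28. This subarray runs from index 0 to index 5.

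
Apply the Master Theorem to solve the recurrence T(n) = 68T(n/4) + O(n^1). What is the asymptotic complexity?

Master Theorem for T(n) = 68T(n/4) + O(n^1):

a = 68, b = 4, c = 1
log_b(a) = log_4(68) = 3.0437

Case 1: c = 1 < log_4(68) = 3.0437
T(n) = O(n^(log_4 68))

For T(n) = 68T(n/4) + O(n^1): log_4(68) = 3.0437. This is Case 1 of the Master Theorem (c < log_b(a), work dominated by leaves), giving O(n^(log_4 68)).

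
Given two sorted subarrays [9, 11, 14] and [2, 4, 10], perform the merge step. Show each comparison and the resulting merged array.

Merging process:

Compare 9 vs 2: take 2 from right. Merged: [2]
Compare 9 vs 4: take 4 from right. Merged: [2, 4]
Compare 9 vs 10: take 9 from left. Merged: [2, 4, 9]
Compare 11 vs 10: take 10 from right. Merged: [2, 4, 9, 10]
Append remaining from left: [11, 14]. Merged: [2, 4, 9, 10, 11, 14]

Final merged array: [2, 4, 9, 10, 11, 14]
Total comparisons: 4

The merged array is [2, 4, 9, 10, 11, 14], requiring 4 comparisons. The merge step runs in O(n) time where n is the total number of elements.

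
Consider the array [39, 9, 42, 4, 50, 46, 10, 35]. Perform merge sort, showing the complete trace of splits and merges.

Merge sort trace:

Split: [39, 9, 42, 4, 50, 46, 10, 35] -> [39, 9, 42, 4] and [50, 46, 10, 35]
  Split: [39, 9, 42, 4] -> [39, 9] and [42, 4]
    Split: [39, 9] -> [39] and [9]
    Merge: [39] + [9] -> [9, 39]
    Split: [42, 4] -> [42] and [4]
    Merge: [42] + [4] -> [4, 42]
  Merge: [9, 39] + [4, 42] -> [4, 9, 39, 42]
  Split: [50, 46, 10, 35] -> [50, 46] and [10, 35]
    Split: [50, 46] -> [50] and [46]
    Merge: [50] + [46] -> [46, 50]
    Split: [10, 35] -> [10] and [35]
    Merge: [10] + [35] -> [10, 35]
  Merge: [46, 50] + [10, 35] -> [10, 35, 46, 50]
Merge: [4, 9, 39, 42] + [10, 35, 46, 50] -> [4, 9, 10, 35, 39, 42, 46, 50]

Final sorted array: [4, 9, 10, 35, 39, 42, 46, 50]

The merge sort proceeds by recursively splitting the array and merging sorted halves.
After all merges, the sorted array is [4, 9, 10, 35, 39, 42, 46, 50].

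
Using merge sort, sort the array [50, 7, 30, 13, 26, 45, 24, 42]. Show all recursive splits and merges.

Merge sort trace:

Split: [50, 7, 30, 13, 26, 45, 24, 42] -> [50, 7, 30, 13] and [26, 45, 24, 42]
  Split: [50, 7, 30, 13] -> [50, 7] and [30, 13]
    Split: [50, 7] -> [50] and [7]
    Merge: [50] + [7] -> [7, 50]
    Split: [30, 13] -> [30] and [13]
    Merge: [30] + [13] -> [13, 30]
  Merge: [7, 50] + [13, 30] -> [7, 13, 30, 50]
  Split: [26, 45, 24, 42] -> [26, 45] and [24, 42]
    Split: [26, 45] -> [26] and [45]
    Merge: [26] + [45] -> [26, 45]
    Split: [24, 42] -> [24] and [42]
    Merge: [24] + [42] -> [24, 42]
  Merge: [26, 45] + [24, 42] -> [24, 26, 42, 45]
Merge: [7, 13, 30, 50] + [24, 26, 42, 45] -> [7, 13, 24, 26, 30, 42, 45, 50]

Final sorted array: [7, 13, 24, 26, 30, 42, 45, 50]

The merge sort proceeds by recursively splitting the array and merging sorted halves.
After all merges, the sorted array is [7, 13, 24, 26, 30, 42, 45, 50].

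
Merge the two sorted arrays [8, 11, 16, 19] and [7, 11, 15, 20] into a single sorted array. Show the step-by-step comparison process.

Merging process:

Compare 8 vs 7: take 7 from right. Merged: [7]
Compare 8 vs 11: take 8 from left. Merged: [7, 8]
Compare 11 vs 11: take 11 from left. Merged: [7, 8, 11]
Compare 16 vs 11: take 11 from right. Merged: [7, 8, 11, 11]
Compare 16 vs 15: take 15 from right. Merged: [7, 8, 11, 11, 15]
Compare 16 vs 20: take 16 from left. Merged: [7, 8, 11, 11, 15, 16]
Compare 19 vs 20: take 19 from left. Merged: [7, 8, 11, 11, 15, 16, 19]
Append remaining from right: [20]. Merged: [7, 8, 11, 11, 15, 16, 19, 20]

Final merged array: [7, 8, 11, 11, 15, 16, 19, 20]
Total comparisons: 7

The merged array is [7, 8, 11, 11, 15, 16, 19, 20], requiring 7 comparisons. The merge step runs in O(n) time where n is the total number of elements.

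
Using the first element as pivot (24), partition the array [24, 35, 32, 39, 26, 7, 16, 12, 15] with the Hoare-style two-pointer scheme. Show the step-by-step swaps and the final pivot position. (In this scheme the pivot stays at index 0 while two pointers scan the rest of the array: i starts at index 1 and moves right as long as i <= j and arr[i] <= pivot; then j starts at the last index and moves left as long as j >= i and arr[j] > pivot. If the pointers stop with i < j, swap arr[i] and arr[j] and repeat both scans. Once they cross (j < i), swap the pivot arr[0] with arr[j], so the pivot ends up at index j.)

Hoare-style two-pointer partition with pivot = 24:

Initial array: [24, 35, 32, 39, 26, 7, 16, 12, 15]

Pointers start at i = 1, j = 8.
i stops at index 1 (arr[1]=35 > 24), j stops at index 8 (arr[8]=15 <= 24): swap arr[1] and arr[8], array becomes [24, 15, 32, 39, 26, 7, 16, 12, 35]
i stops at index 2 (arr[2]=32 > 24), j stops at index 7 (arr[7]=12 <= 24): swap arr[2] and arr[7], array becomes [24, 15, 12, 39, 26, 7, 16, 32, 35]
i stops at index 3 (arr[3]=39 > 24), j stops at index 6 (arr[6]=16 <= 24): swap arr[3] and arr[6], array becomes [24, 15, 12, 16, 26, 7, 39, 32, 35]
i stops at index 4 (arr[4]=26 > 24), j stops at index 5 (arr[5]=7 <= 24): swap arr[4] and arr[5], array becomes [24, 15, 12, 16, 7, 26, 39, 32, 35]
i ends at 5, j ends at 4: the pointers have crossed (j < i), so scanning stops.

Swap pivot arr[0] with arr[4] to place pivot at position 4: [7, 15, 12, 16, 24, 26, 39, 32, 35]
Pivot position: 4

After partitioning with pivot 24, the array becomes [7, 15, 12, 16, 24, 26, 39, 32, 35]. The pivot is placed at index 4. All elements to the left of the pivot are <= 24, and all elements to the right are > 24.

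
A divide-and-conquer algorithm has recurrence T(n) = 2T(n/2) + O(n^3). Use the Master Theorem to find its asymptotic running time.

Master Theorem for T(n) = 2T(n/2) + O(n^3):

a = 2, b = 2, c = 3
log_b(a) = log_2(2) = 1.0000

Case 3: c = 3 > log_2(2) = 1.0000
T(n) = O(n^3) = O(n^3)

For T(n) = 2T(n/2) + O(n^3): log_2(2) = 1.0000. This is Case 3 of the Master Theorem (c > log_b(a), work dominated by root), giving O(n^3).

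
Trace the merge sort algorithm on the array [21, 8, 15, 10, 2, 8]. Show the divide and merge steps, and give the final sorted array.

Merge sort trace:

Split: [21, 8, 15, 10, 2, 8] -> [21, 8, 15] and [10, 2, 8]
  Split: [21, 8, 15] -> [21] and [8, 15]
    Split: [8, 15] -> [8] and [15]
    Merge: [8] + [15] -> [8, 15]
  Merge: [21] + [8, 15] -> [8, 15, 21]
  Split: [10, 2, 8] -> [10] and [2, 8]
    Split: [2, 8] -> [2] and [8]
    Merge: [2] + [8] -> [2, 8]
  Merge: [10] + [2, 8] -> [2, 8, 10]
Merge: [8, 15, 21] + [2, 8, 10] -> [2, 8, 8, 10, 15, 21]

Final sorted array: [2, 8, 8, 10, 15, 21]

The merge sort proceeds by recursively splitting the array and merging sorted halves.
After all merges, the sorted array is [2, 8, 8, 10, 15, 21].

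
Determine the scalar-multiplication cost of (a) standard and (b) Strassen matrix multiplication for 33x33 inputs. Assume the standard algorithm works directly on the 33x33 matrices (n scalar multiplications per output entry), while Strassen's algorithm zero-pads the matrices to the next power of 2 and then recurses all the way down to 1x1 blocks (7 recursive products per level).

Matrix multiplication for 33x33 matrices:

Strassen's algorithm requires power-of-2 dimensions. Pad 33x33 to 64x64 (next power of 2).

Standard algorithm: 33^3 = 35937 multiplications
Strassen's algorithm: 7^(log2(64)) = 7^6 = 117649 multiplications
Difference: 35937 - 117649 = -81712 (Strassen uses MORE here due to padding overhead — for small or just-over-power-of-2 n, padding can outweigh the per-level savings)

Standard: 35937 multiplications (33^3). Strassen: 117649 multiplications (7^6, after padding to 64x64). Strassen reduces 8 recursive multiplications to 7 at each level.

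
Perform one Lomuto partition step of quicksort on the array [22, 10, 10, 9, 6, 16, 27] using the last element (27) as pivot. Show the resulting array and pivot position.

Lomuto partition with pivot = 27:

Initial array: [22, 10, 10, 9, 6, 16, 27]

arr[0]=22 <= 27: swap with position 0, array becomes [22, 10, 10, 9, 6, 16, 27]
arr[1]=10 <= 27: swap with position 1, array becomes [22, 10, 10, 9, 6, 16, 27]
arr[2]=10 <= 27: swap with position 2, array becomes [22, 10, 10, 9, 6, 16, 27]
arr[3]=9 <= 27: swap with position 3, array becomes [22, 10, 10, 9, 6, 16, 27]
arr[4]=6 <= 27: swap with position 4, array becomes [22, 10, 10, 9, 6, 16, 27]
arr[5]=16 <= 27: swap with position 5, array becomes [22, 10, 10, 9, 6, 16, 27]

Place pivot at position 6: [22, 10, 10, 9, 6, 16, 27]
Pivot position: 6

After partitioning with pivot 27, the array becomes [22, 10, 10, 9, 6, 16, 27]. The pivot is placed at index 6. All elements to the left of the pivot are <= 27, and all elements to the right are > 27.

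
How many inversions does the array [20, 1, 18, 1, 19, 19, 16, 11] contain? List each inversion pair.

Finding inversions in [20, 1, 18, 1, 19, 19, 16, 11]:

(0, 1): arr[0]=20 > arr[1]=1
(0, 2): arr[0]=20 > arr[2]=18
(0, 3): arr[0]=20 > arr[3]=1
(0, 4): arr[0]=20 > arr[4]=19
(0, 5): arr[0]=20 > arr[5]=19
(0, 6): arr[0]=20 > arr[6]=16
(0, 7): arr[0]=20 > arr[7]=11
(2, 3): arr[2]=18 > arr[3]=1
(2, 6): arr[2]=18 > arr[6]=16
(2, 7): arr[2]=18 > arr[7]=11
(4, 6): arr[4]=19 > arr[6]=16
(4, 7): arr[4]=19 > arr[7]=11
(5, 6): arr[5]=19 > arr[6]=16
(5, 7): arr[5]=19 > arr[7]=11
(6, 7): arr[6]=16 > arr[7]=11

Total inversions: 15

The array has 15 inversion(s): (0,1), (0,2), (0,3), (0,4), (0,5), (0,6), (0,7), (2,3), (2,6), (2,7), (4,6), (4,7), (5,6), (5,7), (6,7). Each pair (i,j) satisfies i < j and arr[i] > arr[j].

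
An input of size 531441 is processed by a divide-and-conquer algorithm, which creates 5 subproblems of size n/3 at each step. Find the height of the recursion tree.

For divide and conquer with division factor 3:

Problem sizes at each level:
Level 0: 531441
Level 1: 177147
Level 2: 59049
Level 3: 19683
Level 4: 6561
Level 5: 2187
Level 6: 729
Level 7: 243
Level 8: 81
Level 9: 27
Level 10: 9
Level 11: 3
Level 12: 1

The root is level 0 and the size-1 base case is level 12 (the tree spans levels 0 through 12, i.e. 13 levels counting the root), so the depth is the number of divisions: log_3(531441) = 12

The recursion tree depth is log_3(531441) = 12. At each level, the problem size is divided by 3, so it takes 12 divisions to reduce to a base case of size 1. The algorithm makes 5 recursive calls at each level.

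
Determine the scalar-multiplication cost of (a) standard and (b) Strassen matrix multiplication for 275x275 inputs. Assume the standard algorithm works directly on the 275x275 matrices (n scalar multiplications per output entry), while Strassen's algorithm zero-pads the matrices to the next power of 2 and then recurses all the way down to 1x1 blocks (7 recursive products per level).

Matrix multiplication for 275x275 matrices:

Strassen's algorithm requires power-of-2 dimensions. Pad 275x275 to 512x512 (next power of 2).

Standard algorithm: 275^3 = 20796875 multiplications
Strassen's algorithm: 7^(log2(512)) = 7^9 = 40353607 multiplications
Difference: 20796875 - 40353607 = -19556732 (Strassen uses MORE here due to padding overhead — for small or just-over-power-of-2 n, padding can outweigh the per-level savings)

Standard: 20796875 multiplications (275^3). Strassen: 40353607 multiplications (7^9, after padding to 512x512). Strassen reduces 8 recursive multiplications to 7 at each level.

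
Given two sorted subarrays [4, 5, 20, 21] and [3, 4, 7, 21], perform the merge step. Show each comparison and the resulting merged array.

Merging process:

Compare 4 vs 3: take 3 from right. Merged: [3]
Compare 4 vs 4: take 4 from left. Merged: [3, 4]
Compare 5 vs 4: take 4 from right. Merged: [3, 4, 4]
Compare 5 vs 7: take 5 from left. Merged: [3, 4, 4, 5]
Compare 20 vs 7: take 7 from right. Merged: [3, 4, 4, 5, 7]
Compare 20 vs 21: take 20 from left. Merged: [3, 4, 4, 5, 7, 20]
Compare 21 vs 21: take 21 from left. Merged: [3, 4, 4, 5, 7, 20, 21]
Append remaining from right: [21]. Merged: [3, 4, 4, 5, 7, 20, 21, 21]

Final merged array: [3, 4, 4, 5, 7, 20, 21, 21]
Total comparisons: 7

The merged array is [3, 4, 4, 5, 7, 20, 21, 21], requiring 7 comparisons. The merge step runs in O(n) time where n is the total number of elements.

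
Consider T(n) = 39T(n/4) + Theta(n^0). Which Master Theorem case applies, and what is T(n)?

Master Theorem for T(n) = 39T(n/4) + O(n^0):

a = 39, b = 4, c = 0
log_b(a) = log_4(39) = 2.6427

Case 1: c = 0 < log_4(39) = 2.6427
T(n) = O(n^(log_4 39))

For T(n) = 39T(n/4) + O(n^0): log_4(39) = 2.6427. This is Case 1 of the Master Theorem (c < log_b(a), work dominated by leaves), giving O(n^(log_4 39)).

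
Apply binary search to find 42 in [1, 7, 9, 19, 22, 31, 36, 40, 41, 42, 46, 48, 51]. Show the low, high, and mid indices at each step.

Binary search for 42 in [1, 7, 9, 19, 22, 31, 36, 40, 41, 42, 46, 48, 51]:

lo=0, hi=12, mid=6, arr[mid]=36 -> 36 < 42, search right half
lo=7, hi=12, mid=9, arr[mid]=42 -> Found target at index 9!

Binary search finds 42 at index 9 after 2 comparisons. The search repeatedly halves the search space by comparing with the middle element.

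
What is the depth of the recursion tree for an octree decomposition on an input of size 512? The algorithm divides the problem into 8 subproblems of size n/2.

For divide and conquer with division factor 2:

Problem sizes at each level:
Level 0: 512
Level 1: 256
Level 2: 128
Level 3: 64
Level 4: 32
Level 5: 16
Level 6: 8
Level 7: 4
Level 8: 2
Level 9: 1

The root is level 0 and the size-1 base case is level 9 (the tree spans levels 0 through 9, i.e. 10 levels counting the root), so the depth is the number of divisions: log_2(512) = 9

The recursion tree depth is log_2(512) = 9. At each level, the problem size is divided by 2, so it takes 9 divisions to reduce to a base case of size 1. The algorithm makes 8 recursive calls at each level.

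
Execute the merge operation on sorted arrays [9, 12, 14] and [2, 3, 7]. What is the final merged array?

Merging process:

Compare 9 vs 2: take 2 from right. Merged: [2]
Compare 9 vs 3: take 3 from right. Merged: [2, 3]
Compare 9 vs 7: take 7 from right. Merged: [2, 3, 7]
Append remaining from left: [9, 12, 14]. Merged: [2, 3, 7, 9, 12, 14]

Final merged array: [2, 3, 7, 9, 12, 14]
Total comparisons: 3

The merged array is [2, 3, 7, 9, 12, 14], requiring 3 comparisons. The merge step runs in O(n) time where n is the total number of elements.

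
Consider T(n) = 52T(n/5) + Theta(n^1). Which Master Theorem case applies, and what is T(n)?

Master Theorem for T(n) = 52T(n/5) + O(n^1):

a = 52, b = 5, c = 1
log_b(a) = log_5(52) = 2.4550

Case 1: c = 1 < log_5(52) = 2.4550
T(n) = O(n^(log_5 52))

For T(n) = 52T(n/5) + O(n^1): log_5(52) = 2.4550. This is Case 1 of the Master Theorem (c < log_b(a), work dominated by leaves), giving O(n^(log_5 52)).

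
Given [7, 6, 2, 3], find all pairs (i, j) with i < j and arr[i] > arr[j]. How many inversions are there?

Finding inversions in [7, 6, 2, 3]:

(0, 1): arr[0]=7 > arr[1]=6
(0, 2): arr[0]=7 > arr[2]=2
(0, 3): arr[0]=7 > arr[3]=3
(1, 2): arr[1]=6 > arr[2]=2
(1, 3): arr[1]=6 > arr[3]=3

Total inversions: 5

The array has 5 inversion(s): (0,1), (0,2), (0,3), (1,2), (1,3). Each pair (i,j) satisfies i < j and arr[i] > arr[j].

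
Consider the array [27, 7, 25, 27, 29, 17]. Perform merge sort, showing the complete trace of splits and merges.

Merge sort trace:

Split: [27, 7, 25, 27, 29, 17] -> [27, 7, 25] and [27, 29, 17]
  Split: [27, 7, 25] -> [27] and [7, 25]
    Split: [7, 25] -> [7] and [25]
    Merge: [7] + [25] -> [7, 25]
  Merge: [27] + [7, 25] -> [7, 25, 27]
  Split: [27, 29, 17] -> [27] and [29, 17]
    Split: [29, 17] -> [29] and [17]
    Merge: [29] + [17] -> [17, 29]
  Merge: [27] + [17, 29] -> [17, 27, 29]
Merge: [7, 25, 27] + [17, 27, 29] -> [7, 17, 25, 27, 27, 29]

Final sorted array: [7, 17, 25, 27, 27, 29]

The merge sort proceeds by recursively splitting the array and merging sorted halves.
After all merges, the sorted array is [7, 17, 25, 27, 27, 29].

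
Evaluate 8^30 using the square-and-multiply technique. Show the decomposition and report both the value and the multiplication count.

Computing 8^30 by squaring (build up from 8^1; each line after the first costs one multiplication):

8^1 = 8
8^2 = (8^1)^2 = 8^2 = 64
8^3 = 8 * 8^2 = 8 * 64 = 512
8^6 = (8^3)^2 = 512^2 = 262144
8^7 = 8 * 8^6 = 8 * 262144 = 2097152
8^14 = (8^7)^2 = 2097152^2 = 4398046511104
8^15 = 8 * 8^14 = 8 * 4398046511104 = 35184372088832
8^30 = (8^15)^2 = 35184372088832^2 = 1237940039285380274899124224

Result: 1237940039285380274899124224
Multiplications needed: 7 (7 lines after 8^1)

8^30 = 1237940039285380274899124224. Using exponentiation by squaring, this requires 7 multiplications. The key idea: if the exponent is even, square the half-power; if odd, multiply by the base once.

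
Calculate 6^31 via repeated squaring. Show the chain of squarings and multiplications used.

Computing 6^31 by squaring (build up from 6^1; each line after the first costs one multiplication):

6^1 = 6
6^2 = (6^1)^2 = 6^2 = 36
6^3 = 6 * 6^2 = 6 * 36 = 216
6^6 = (6^3)^2 = 216^2 = 46656
6^7 = 6 * 6^6 = 6 * 46656 = 279936
6^14 = (6^7)^2 = 279936^2 = 78364164096
6^15 = 6 * 6^14 = 6 * 78364164096 = 470184984576
6^30 = (6^15)^2 = 470184984576^2 = 221073919720733357899776
6^31 = 6 * 6^30 = 6 * 221073919720733357899776 = 1326443518324400147398656

Result: 1326443518324400147398656
Multiplications needed: 8 (8 lines after 6^1)

6^31 = 1326443518324400147398656. Using exponentiation by squaring, this requires 8 multiplications. The key idea: if the exponent is even, square the half-power; if odd, multiply by the base once.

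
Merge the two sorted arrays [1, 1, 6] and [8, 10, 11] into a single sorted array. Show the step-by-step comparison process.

Merging process:

Compare 1 vs 8: take 1 from left. Merged: [1]
Compare 1 vs 8: take 1 from left. Merged: [1, 1]
Compare 6 vs 8: take 6 from left. Merged: [1, 1, 6]
Append remaining from right: [8, 10, 11]. Merged: [1, 1, 6, 8, 10, 11]

Final merged array: [1, 1, 6, 8, 10, 11]
Total comparisons: 3

The merged array is [1, 1, 6, 8, 10, 11], requiring 3 comparisons. The merge step runs in O(n) time where n is the total number of elements.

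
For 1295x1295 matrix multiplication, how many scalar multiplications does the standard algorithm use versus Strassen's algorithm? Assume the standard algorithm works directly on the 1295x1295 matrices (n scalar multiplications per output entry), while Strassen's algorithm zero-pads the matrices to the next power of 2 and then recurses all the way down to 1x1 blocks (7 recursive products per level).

Matrix multiplication for 1295x1295 matrices:

Strassen's algorithm requires power-of-2 dimensions. Pad 1295x1295 to 2048x2048 (next power of 2).

Standard algorithm: 1295^3 = 2171747375 multiplications
Strassen's algorithm: 7^(log2(2048)) = 7^11 = 1977326743 multiplications
Savings: 2171747375 - 1977326743 = 194420632 multiplications

Standard: 2171747375 multiplications (1295^3). Strassen: 1977326743 multiplications (7^11, after padding to 2048x2048). Strassen reduces 8 recursive multiplications to 7 at each level.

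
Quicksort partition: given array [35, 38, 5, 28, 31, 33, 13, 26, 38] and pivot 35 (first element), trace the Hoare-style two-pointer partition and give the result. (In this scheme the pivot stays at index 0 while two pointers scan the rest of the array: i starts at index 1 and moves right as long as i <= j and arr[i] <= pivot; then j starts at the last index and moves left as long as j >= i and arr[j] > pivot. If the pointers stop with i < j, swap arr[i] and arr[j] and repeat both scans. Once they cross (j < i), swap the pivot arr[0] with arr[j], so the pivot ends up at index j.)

Hoare-style two-pointer partition with pivot = 35:

Initial array: [35, 38, 5, 28, 31, 33, 13, 26, 38]

Pointers start at i = 1, j = 8.
i stops at index 1 (arr[1]=38 > 35), j stops at index 7 (arr[7]=26 <= 35): swap arr[1] and arr[7], array becomes [35, 26, 5, 28, 31, 33, 13, 38, 38]
i ends at 7, j ends at 6: the pointers have crossed (j < i), so scanning stops.

Swap pivot arr[0] with arr[6] to place pivot at position 6: [13, 26, 5, 28, 31, 33, 35, 38, 38]
Pivot position: 6

After partitioning with pivot 35, the array becomes [13, 26, 5, 28, 31, 33, 35, 38, 38]. The pivot is placed at index 6. All elements to the left of the pivot are <= 35, and all elements to the right are > 35.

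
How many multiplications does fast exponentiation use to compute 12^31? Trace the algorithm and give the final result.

Computing 12^31 by squaring (build up from 12^1; each line after the first costs one multiplication):

12^1 = 12
12^2 = (12^1)^2 = 12^2 = 144
12^3 = 12 * 12^2 = 12 * 144 = 1728
12^6 = (12^3)^2 = 1728^2 = 2985984
12^7 = 12 * 12^6 = 12 * 2985984 = 35831808
12^14 = (12^7)^2 = 35831808^2 = 1283918464548864
12^15 = 12 * 12^14 = 12 * 1283918464548864 = 15407021574586368
12^30 = (12^15)^2 = 15407021574586368^2 = 237376313799769806328950291431424
12^31 = 12 * 12^30 = 12 * 237376313799769806328950291431424 = 2848515765597237675947403497177088

Result: 2848515765597237675947403497177088
Multiplications needed: 8 (8 lines after 12^1)

12^31 = 2848515765597237675947403497177088. Using exponentiation by squaring, this requires 8 multiplications. The key idea: if the exponent is even, square the half-power; if odd, multiply by the base once.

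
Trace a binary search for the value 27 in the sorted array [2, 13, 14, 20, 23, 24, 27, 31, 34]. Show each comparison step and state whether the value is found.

Binary search for 27 in [2, 13, 14, 20, 23, 24, 27, 31, 34]:

lo=0, hi=8, mid=4, arr[mid]=23 -> 23 < 27, search right half
lo=5, hi=8, mid=6, arr[mid]=27 -> Found target at index 6!

Binary search finds 27 at index 6 after 2 comparisons. The search repeatedly halves the search space by comparing with the middle element.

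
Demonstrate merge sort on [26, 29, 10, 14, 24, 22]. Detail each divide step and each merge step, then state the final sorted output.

Merge sort trace:

Split: [26, 29, 10, 14, 24, 22] -> [26, 29, 10] and [14, 24, 22]
  Split: [26, 29, 10] -> [26] and [29, 10]
    Split: [29, 10] -> [29] and [10]
    Merge: [29] + [10] -> [10, 29]
  Merge: [26] + [10, 29] -> [10, 26, 29]
  Split: [14, 24, 22] -> [14] and [24, 22]
    Split: [24, 22] -> [24] and [22]
    Merge: [24] + [22] -> [22, 24]
  Merge: [14] + [22, 24] -> [14, 22, 24]
Merge: [10, 26, 29] + [14, 22, 24] -> [10, 14, 22, 24, 26, 29]

Final sorted array: [10, 14, 22, 24, 26, 29]

The merge sort proceeds by recursively splitting the array and merging sorted halves.
After all merges, the sorted array is [10, 14, 22, 24, 26, 29].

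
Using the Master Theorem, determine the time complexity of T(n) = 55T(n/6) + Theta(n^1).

Master Theorem for T(n) = 55T(n/6) + O(n^1):

a = 55, b = 6, c = 1
log_b(a) = log_6(55) = 2.2365

Case 1: c = 1 < log_6(55) = 2.2365
T(n) = O(n^(log_6 55))

For T(n) = 55T(n/6) + O(n^1): log_6(55) = 2.2365. This is Case 1 of the Master Theorem (c < log_b(a), work dominated by leaves), giving O(n^(log_6 55)).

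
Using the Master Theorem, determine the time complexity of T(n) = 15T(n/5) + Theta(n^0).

Master Theorem for T(n) = 15T(n/5) + O(n^0):

a = 15, b = 5, c = 0
log_b(a) = log_5(15) = 1.6826

Case 1: c = 0 < log_5(15) = 1.6826
T(n) = O(n^(log_5 15))

For T(n) = 15T(n/5) + O(n^0): log_5(15) = 1.6826. This is Case 1 of the Master Theorem (c < log_b(a), work dominated by leaves), giving O(n^(log_5 15)).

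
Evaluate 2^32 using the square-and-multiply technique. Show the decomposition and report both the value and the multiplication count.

Computing 2^32 by squaring (build up from 2^1; each line after the first costs one multiplication):

2^1 = 2
2^2 = (2^1)^2 = 2^2 = 4
2^4 = (2^2)^2 = 4^2 = 16
2^8 = (2^4)^2 = 16^2 = 256
2^16 = (2^8)^2 = 256^2 = 65536
2^32 = (2^16)^2 = 65536^2 = 4294967296

Result: 4294967296
Multiplications needed: 5 (5 lines after 2^1)

2^32 = 4294967296. Using exponentiation by squaring, this requires 5 multiplications. The key idea: if the exponent is even, square the half-power; if odd, multiply by the base once.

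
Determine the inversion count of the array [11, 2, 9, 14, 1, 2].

Finding inversions in [11, 2, 9, 14, 1, 2]:

(0, 1): arr[0]=11 > arr[1]=2
(0, 2): arr[0]=11 > arr[2]=9
(0, 4): arr[0]=11 > arr[4]=1
(0, 5): arr[0]=11 > arr[5]=2
(1, 4): arr[1]=2 > arr[4]=1
(2, 4): arr[2]=9 > arr[4]=1
(2, 5): arr[2]=9 > arr[5]=2
(3, 4): arr[3]=14 > arr[4]=1
(3, 5): arr[3]=14 > arr[5]=2

Total inversions: 9

The array has 9 inversion(s): (0,1), (0,2), (0,4), (0,5), (1,4), (2,4), (2,5), (3,4), (3,5). Each pair (i,j) satisfies i < j and arr[i] > arr[j].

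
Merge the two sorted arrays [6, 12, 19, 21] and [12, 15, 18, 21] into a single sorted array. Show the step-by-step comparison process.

Merging process:

Compare 6 vs 12: take 6 from left. Merged: [6]
Compare 12 vs 12: take 12 from left. Merged: [6, 12]
Compare 19 vs 12: take 12 from right. Merged: [6, 12, 12]
Compare 19 vs 15: take 15 from right. Merged: [6, 12, 12, 15]
Compare 19 vs 18: take 18 from right. Merged: [6, 12, 12, 15, 18]
Compare 19 vs 21: take 19 from left. Merged: [6, 12, 12, 15, 18, 19]
Compare 21 vs 21: take 21 from left. Merged: [6, 12, 12, 15, 18, 19, 21]
Append remaining from right: [21]. Merged: [6, 12, 12, 15, 18, 19, 21, 21]

Final merged array: [6, 12, 12, 15, 18, 19, 21, 21]
Total comparisons: 7

The merged array is [6, 12, 12, 15, 18, 19, 21, 21], requiring 7 comparisons. The merge step runs in O(n) time where n is the total number of elements.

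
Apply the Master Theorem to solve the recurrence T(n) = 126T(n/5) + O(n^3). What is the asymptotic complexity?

Master Theorem for T(n) = 126T(n/5) + O(n^3):

a = 126, b = 5, c = 3
log_b(a) = log_5(126) = 3.0050

Case 1: c = 3 < log_5(126) = 3.0050
T(n) = O(n^(log_5 126))

For T(n) = 126T(n/5) + O(n^3): log_5(126) = 3.0050. This is Case 1 of the Master Theorem (c < log_b(a), work dominated by leaves), giving O(n^(log_5 126)).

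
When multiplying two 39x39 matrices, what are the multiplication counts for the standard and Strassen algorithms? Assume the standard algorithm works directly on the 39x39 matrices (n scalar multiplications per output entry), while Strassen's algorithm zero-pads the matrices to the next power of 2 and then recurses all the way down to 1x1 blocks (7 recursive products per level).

Matrix multiplication for 39x39 matrices:

Strassen's algorithm requires power-of-2 dimensions. Pad 39x39 to 64x64 (next power of 2).

Standard algorithm: 39^3 = 59319 multiplications
Strassen's algorithm: 7^(log2(64)) = 7^6 = 117649 multiplications
Difference: 59319 - 117649 = -58330 (Strassen uses MORE here due to padding overhead — for small or just-over-power-of-2 n, padding can outweigh the per-level savings)

Standard: 59319 multiplications (39^3). Strassen: 117649 multiplications (7^6, after padding to 64x64). Strassen reduces 8 recursive multiplications to 7 at each level.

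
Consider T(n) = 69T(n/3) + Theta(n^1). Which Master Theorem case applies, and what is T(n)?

Master Theorem for T(n) = 69T(n/3) + O(n^1):

a = 69, b = 3, c = 1
log_b(a) = log_3(69) = 3.8540

Case 1: c = 1 < log_3(69) = 3.8540
T(n) = O(n^(log_3 69))

For T(n) = 69T(n/3) + O(n^1): log_3(69) = 3.8540. This is Case 1 of the Master Theorem (c < log_b(a), work dominated by leaves), giving O(n^(log_3 69)).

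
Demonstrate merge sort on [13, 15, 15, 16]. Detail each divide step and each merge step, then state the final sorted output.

Merge sort trace:

Split: [13, 15, 15, 16] -> [13, 15] and [15, 16]
  Split: [13, 15] -> [13] and [15]
  Merge: [13] + [15] -> [13, 15]
  Split: [15, 16] -> [15] and [16]
  Merge: [15] + [16] -> [15, 16]
Merge: [13, 15] + [15, 16] -> [13, 15, 15, 16]

Final sorted array: [13, 15, 15, 16]

The merge sort proceeds by recursively splitting the array and merging sorted halves.
After all merges, the sorted array is [13, 15, 15, 16].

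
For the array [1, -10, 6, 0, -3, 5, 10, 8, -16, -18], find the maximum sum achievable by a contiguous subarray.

Using Kadane's algorithm on [1, -10, 6, 0, -3, 5, 10, 8, -16, -18]:

Scanning through the array:
Position 1 (value -10): max_ending_here = -9, max_so_far = 1
Position 2 (value 6): max_ending_here = 6, max_so_far = 6
Position 3 (value 0): max_ending_here = 6, max_so_far = 6
Position 4 (value -3): max_ending_here = 3, max_so_far = 6
Position 5 (value 5): max_ending_here = 8, max_so_far = 8
Position 6 (value 10): max_ending_here = 18, max_so_far = 18
Position 7 (value 8): max_ending_here = 26, max_so_far = 26
Position 8 (value -16): max_ending_here = 10, max_so_far = 26
Position 9 (value -18): max_ending_here = -8, max_so_far = 26

Maximum subarray: [6, 0, -3, 5, 10, 8]
Maximum sum: 26

The maximum subarray is [6, 0, -3, 5, 10, 8] with sum 26. This subarray runs from index 2 to index 7.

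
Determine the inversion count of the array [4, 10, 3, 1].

Finding inversions in [4, 10, 3, 1]:

(0, 2): arr[0]=4 > arr[2]=3
(0, 3): arr[0]=4 > arr[3]=1
(1, 2): arr[1]=10 > arr[2]=3
(1, 3): arr[1]=10 > arr[3]=1
(2, 3): arr[2]=3 > arr[3]=1

Total inversions: 5

The array has 5 inversion(s): (0,2), (0,3), (1,2), (1,3), (2,3). Each pair (i,j) satisfies i < j and arr[i] > arr[j].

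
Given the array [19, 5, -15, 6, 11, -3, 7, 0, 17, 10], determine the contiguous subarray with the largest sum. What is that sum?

Using Kadane's algorithm on [19, 5, -15, 6, 11, -3, 7, 0, 17, 10]:

Scanning through the array:
Position 1 (value 5): max_ending_here = 24, max_so_far = 24
Position 2 (value -15): max_ending_here = 9, max_so_far = 24
Position 3 (value 6): max_ending_here = 15, max_so_far = 24
Position 4 (value 11): max_ending_here = 26, max_so_far = 26
Position 5 (value -3): max_ending_here = 23, max_so_far = 26
Position 6 (value 7): max_ending_here = 30, max_so_far = 30
Position 7 (value 0): max_ending_here = 30, max_so_far = 30
Position 8 (value 17): max_ending_here = 47, max_so_far = 47
Position 9 (value 10): max_ending_here = 57, max_so_far = 57

Maximum subarray: [19, 5, -15, 6, 11, -3, 7, 0, 17, 10]
Maximum sum: 57

The maximum subarray is [19, 5, -15, 6, 11, -3, 7, 0, 17, 10] with sum 57. This subarray runs from index 0 to index 9.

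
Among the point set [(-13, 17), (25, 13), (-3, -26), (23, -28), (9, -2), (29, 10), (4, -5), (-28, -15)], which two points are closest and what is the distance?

Computing all pairwise distances among 8 points:

d((-13, 17), (25, 13)) = 38.2099
d((-13, 17), (-3, -26)) = 44.1475
d((-13, 17), (23, -28)) = 57.6281
d((-13, 17), (9, -2)) = 29.0689
d((-13, 17), (29, 10)) = 42.5793
d((-13, 17), (4, -5)) = 27.8029
d((-13, 17), (-28, -15)) = 35.3412
d((25, 13), (-3, -26)) = 48.0104
d((25, 13), (23, -28)) = 41.0488
d((25, 13), (9, -2)) = 21.9317
d((25, 13), (29, 10)) = 5.0 <-- minimum
d((25, 13), (4, -5)) = 27.6586
d((25, 13), (-28, -15)) = 59.9416
d((-3, -26), (23, -28)) = 26.0768
d((-3, -26), (9, -2)) = 26.8328
d((-3, -26), (29, 10)) = 48.1664
d((-3, -26), (4, -5)) = 22.1359
d((-3, -26), (-28, -15)) = 27.313
d((23, -28), (9, -2)) = 29.5296
d((23, -28), (29, 10)) = 38.4708
d((23, -28), (4, -5)) = 29.8329
d((23, -28), (-28, -15)) = 52.6308
d((9, -2), (29, 10)) = 23.3238
d((9, -2), (4, -5)) = 5.831
d((9, -2), (-28, -15)) = 39.2173
d((29, 10), (4, -5)) = 29.1548
d((29, 10), (-28, -15)) = 62.2415
d((4, -5), (-28, -15)) = 33.5261

Closest pair: (25, 13) and (29, 10) with distance 5.0

The closest pair is (25, 13) and (29, 10) with Euclidean distance 5.0. For 8 points, brute-force pairwise comparison is shown above. For large n, the divide-and-conquer algorithm (sort by x, recurse on halves, check the dividing strip) achieves O(n log n).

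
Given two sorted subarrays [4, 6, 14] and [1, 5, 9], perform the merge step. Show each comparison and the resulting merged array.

Merging process:

Compare 4 vs 1: take 1 from right. Merged: [1]
Compare 4 vs 5: take 4 from left. Merged: [1, 4]
Compare 6 vs 5: take 5 from right. Merged: [1, 4, 5]
Compare 6 vs 9: take 6 from left. Merged: [1, 4, 5, 6]
Compare 14 vs 9: take 9 from right. Merged: [1, 4, 5, 6, 9]
Append remaining from left: [14]. Merged: [1, 4, 5, 6, 9, 14]

Final merged array: [1, 4, 5, 6, 9, 14]
Total comparisons: 5

The merged array is [1, 4, 5, 6, 9, 14], requiring 5 comparisons. The merge step runs in O(n) time where n is the total number of elements.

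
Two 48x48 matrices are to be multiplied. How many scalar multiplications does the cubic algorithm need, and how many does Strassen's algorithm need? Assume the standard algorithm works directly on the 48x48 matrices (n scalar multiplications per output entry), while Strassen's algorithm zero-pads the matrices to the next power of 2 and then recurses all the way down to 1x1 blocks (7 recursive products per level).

Matrix multiplication for 48x48 matrices:

Strassen's algorithm requires power-of-2 dimensions. Pad 48x48 to 64x64 (next power of 2).

Standard algorithm: 48^3 = 110592 multiplications
Strassen's algorithm: 7^(log2(64)) = 7^6 = 117649 multiplications
Difference: 110592 - 117649 = -7057 (Strassen uses MORE here due to padding overhead — for small or just-over-power-of-2 n, padding can outweigh the per-level savings)

Standard: 110592 multiplications (48^3). Strassen: 117649 multiplications (7^6, after padding to 64x64). Strassen reduces 8 recursive multiplications to 7 at each level.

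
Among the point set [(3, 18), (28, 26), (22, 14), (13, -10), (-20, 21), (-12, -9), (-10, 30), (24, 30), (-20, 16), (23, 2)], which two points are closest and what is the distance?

Computing all pairwise distances among 10 points:

d((3, 18), (28, 26)) = 26.2488
d((3, 18), (22, 14)) = 19.4165
d((3, 18), (13, -10)) = 29.7321
d((3, 18), (-20, 21)) = 23.1948
d((3, 18), (-12, -9)) = 30.8869
d((3, 18), (-10, 30)) = 17.6918
d((3, 18), (24, 30)) = 24.1868
d((3, 18), (-20, 16)) = 23.0868
d((3, 18), (23, 2)) = 25.6125
d((28, 26), (22, 14)) = 13.4164
d((28, 26), (13, -10)) = 39.0
d((28, 26), (-20, 21)) = 48.2597
d((28, 26), (-12, -9)) = 53.1507
d((28, 26), (-10, 30)) = 38.2099
d((28, 26), (24, 30)) = 5.6569
d((28, 26), (-20, 16)) = 49.0306
d((28, 26), (23, 2)) = 24.5153
d((22, 14), (13, -10)) = 25.632
d((22, 14), (-20, 21)) = 42.5793
d((22, 14), (-12, -9)) = 41.0488
d((22, 14), (-10, 30)) = 35.7771
d((22, 14), (24, 30)) = 16.1245
d((22, 14), (-20, 16)) = 42.0476
d((22, 14), (23, 2)) = 12.0416
d((13, -10), (-20, 21)) = 45.2769
d((13, -10), (-12, -9)) = 25.02
d((13, -10), (-10, 30)) = 46.1411
d((13, -10), (24, 30)) = 41.4849
d((13, -10), (-20, 16)) = 42.0119
d((13, -10), (23, 2)) = 15.6205
d((-20, 21), (-12, -9)) = 31.0483
d((-20, 21), (-10, 30)) = 13.4536
d((-20, 21), (24, 30)) = 44.911
d((-20, 21), (-20, 16)) = 5.0 <-- minimum
d((-20, 21), (23, 2)) = 47.0106
d((-12, -9), (-10, 30)) = 39.0512
d((-12, -9), (24, 30)) = 53.0754
d((-12, -9), (-20, 16)) = 26.2488
d((-12, -9), (23, 2)) = 36.6879
d((-10, 30), (24, 30)) = 34.0
d((-10, 30), (-20, 16)) = 17.2047
d((-10, 30), (23, 2)) = 43.2782
d((24, 30), (-20, 16)) = 46.1736
d((24, 30), (23, 2)) = 28.0179
d((-20, 16), (23, 2)) = 45.2217

Closest pair: (-20, 21) and (-20, 16) with distance 5.0

The closest pair is (-20, 21) and (-20, 16) with Euclidean distance 5.0. For 10 points, brute-force pairwise comparison is shown above. For large n, the divide-and-conquer algorithm (sort by x, recurse on halves, check the dividing strip) achieves O(n log n).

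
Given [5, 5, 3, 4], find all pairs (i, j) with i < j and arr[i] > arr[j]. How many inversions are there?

Finding inversions in [5, 5, 3, 4]:

(0, 2): arr[0]=5 > arr[2]=3
(0, 3): arr[0]=5 > arr[3]=4
(1, 2): arr[1]=5 > arr[2]=3
(1, 3): arr[1]=5 > arr[3]=4

Total inversions: 4

The array has 4 inversion(s): (0,2), (0,3), (1,2), (1,3). Each pair (i,j) satisfies i < j and arr[i] > arr[j].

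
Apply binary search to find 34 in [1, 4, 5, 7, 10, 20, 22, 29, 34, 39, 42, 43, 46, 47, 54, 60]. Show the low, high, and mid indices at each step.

Binary search for 34 in [1, 4, 5, 7, 10, 20, 22, 29, 34, 39, 42, 43, 46, 47, 54, 60]:

lo=0, hi=15, mid=7, arr[mid]=29 -> 29 < 34, search right half
lo=8, hi=15, mid=11, arr[mid]=43 -> 43 > 34, search left half
lo=8, hi=10, mid=9, arr[mid]=39 -> 39 > 34, search left half
lo=8, hi=8, mid=8, arr[mid]=34 -> Found target at index 8!

Binary search finds 34 at index 8 after 4 comparisons. The search repeatedly halves the search space by comparing with the middle element.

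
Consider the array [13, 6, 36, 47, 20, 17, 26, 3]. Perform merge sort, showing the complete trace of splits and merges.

Merge sort trace:

Split: [13, 6, 36, 47, 20, 17, 26, 3] -> [13, 6, 36, 47] and [20, 17, 26, 3]
  Split: [13, 6, 36, 47] -> [13, 6] and [36, 47]
    Split: [13, 6] -> [13] and [6]
    Merge: [13] + [6] -> [6, 13]
    Split: [36, 47] -> [36] and [47]
    Merge: [36] + [47] -> [36, 47]
  Merge: [6, 13] + [36, 47] -> [6, 13, 36, 47]
  Split: [20, 17, 26, 3] -> [20, 17] and [26, 3]
    Split: [20, 17] -> [20] and [17]
    Merge: [20] + [17] -> [17, 20]
    Split: [26, 3] -> [26] and [3]
    Merge: [26] + [3] -> [3, 26]
  Merge: [17, 20] + [3, 26] -> [3, 17, 20, 26]
Merge: [6, 13, 36, 47] + [3, 17, 20, 26] -> [3, 6, 13, 17, 20, 26, 36, 47]

Final sorted array: [3, 6, 13, 17, 20, 26, 36, 47]

The merge sort proceeds by recursively splitting the array and merging sorted halves.
After all merges, the sorted array is [3, 6, 13, 17, 20, 26, 36, 47].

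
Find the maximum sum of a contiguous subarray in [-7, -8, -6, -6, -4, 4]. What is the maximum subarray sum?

Using Kadane's algorithm on [-7, -8, -6, -6, -4, 4]:

Scanning through the array:
Position 1 (value -8): max_ending_here = -8, max_so_far = -7
Position 2 (value -6): max_ending_here = -6, max_so_far = -6
Position 3 (value -6): max_ending_here = -6, max_so_far = -6
Position 4 (value -4): max_ending_here = -4, max_so_far = -4
Position 5 (value 4): max_ending_here = 4, max_so_far = 4

Maximum subarray: [4]
Maximum sum: 4

The maximum subarray is [4] with sum 4. This subarray runs from index 5 to index 5.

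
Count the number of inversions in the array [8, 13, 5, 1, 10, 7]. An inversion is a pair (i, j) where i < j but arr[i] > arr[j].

Finding inversions in [8, 13, 5, 1, 10, 7]:

(0, 2): arr[0]=8 > arr[2]=5
(0, 3): arr[0]=8 > arr[3]=1
(0, 5): arr[0]=8 > arr[5]=7
(1, 2): arr[1]=13 > arr[2]=5
(1, 3): arr[1]=13 > arr[3]=1
(1, 4): arr[1]=13 > arr[4]=10
(1, 5): arr[1]=13 > arr[5]=7
(2, 3): arr[2]=5 > arr[3]=1
(4, 5): arr[4]=10 > arr[5]=7

Total inversions: 9

The array has 9 inversion(s): (0,2), (0,3), (0,5), (1,2), (1,3), (1,4), (1,5), (2,3), (4,5). Each pair (i,j) satisfies i < j and arr[i] > arr[j].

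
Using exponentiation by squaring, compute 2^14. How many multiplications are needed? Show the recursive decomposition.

Computing 2^14 by squaring (build up from 2^1; each line after the first costs one multiplication):

2^1 = 2
2^2 = (2^1)^2 = 2^2 = 4
2^3 = 2 * 2^2 = 2 * 4 = 8
2^6 = (2^3)^2 = 8^2 = 64
2^7 = 2 * 2^6 = 2 * 64 = 128
2^14 = (2^7)^2 = 128^2 = 16384

Result: 16384
Multiplications needed: 5 (5 lines after 2^1)

2^14 = 16384. Using exponentiation by squaring, this requires 5 multiplications. The key idea: if the exponent is even, square the half-power; if odd, multiply by the base once.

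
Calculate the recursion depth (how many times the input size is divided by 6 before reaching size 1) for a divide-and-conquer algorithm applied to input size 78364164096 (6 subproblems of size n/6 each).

For divide and conquer with division factor 6:

Problem sizes at each level:
Level 0: 78364164096
Level 1: 13060694016
Level 2: 2176782336
Level 3: 362797056
Level 4: 60466176
Level 5: 10077696
Level 6: 1679616
Level 7: 279936
Level 8: 46656
Level 9: 7776
Level 10: 1296
Level 11: 216
Level 12: 36
Level 13: 6
Level 14: 1

The root is level 0 and the size-1 base case is level 14 (the tree spans levels 0 through 14, i.e. 15 levels counting the root), so the depth is the number of divisions: log_6(78364164096) = 14

The recursion tree depth is log_6(78364164096) = 14. At each level, the problem size is divided by 6, so it takes 14 divisions to reduce to a base case of size 1. The algorithm makes 6 recursive calls at each level.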